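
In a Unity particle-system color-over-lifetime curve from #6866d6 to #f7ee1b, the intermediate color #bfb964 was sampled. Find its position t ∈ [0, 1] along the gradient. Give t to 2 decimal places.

Invert the lerp on the B channel (largest span, 187): t = (100 − 214) / (27 − 214) = -114/-187 = 0.60963.
Check on R: (191 − 104)/(247 − 104) = 0.6084 ✓

0.61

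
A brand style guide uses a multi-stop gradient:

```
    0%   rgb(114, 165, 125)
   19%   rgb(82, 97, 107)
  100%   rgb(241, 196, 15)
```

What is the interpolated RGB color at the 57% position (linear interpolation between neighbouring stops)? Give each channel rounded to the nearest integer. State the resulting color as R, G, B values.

(157, 143, 64)

57% lies between the 19% and 100% stops, so the local fraction is t = (57 − 19)/(100 − 19) = 38/81 ≈ 0.4691.
R = 82 + 0.4691 × (241 − 82) = 156.587 → 157
G = 97 + 0.4691 × (196 − 97) = 143.441 → 143
B = 107 + 0.4691 × (15 − 107) = 63.843 → 64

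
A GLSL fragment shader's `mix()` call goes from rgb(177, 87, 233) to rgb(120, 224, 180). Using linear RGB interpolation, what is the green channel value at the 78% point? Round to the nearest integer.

G = 87 + 0.78 × (224 − 87) = 193.86 → 194

194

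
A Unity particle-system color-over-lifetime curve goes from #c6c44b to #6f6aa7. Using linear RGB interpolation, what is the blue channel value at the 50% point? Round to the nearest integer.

B₁ = 75 (from #c6c44b), B₂ = 167 (from #6f6aa7).
B = 75 + 0.5 × (167 − 75) = 121 → 121

121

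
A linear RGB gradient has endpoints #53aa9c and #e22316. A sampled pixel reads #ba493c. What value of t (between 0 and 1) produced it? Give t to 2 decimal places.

Invert the lerp on the R channel (largest span, 143): t = (186 − 83) / (226 − 83) = 103/143 = 0.72028.
Check on G: (73 − 170)/(35 − 170) = 0.7185 ✓

0.72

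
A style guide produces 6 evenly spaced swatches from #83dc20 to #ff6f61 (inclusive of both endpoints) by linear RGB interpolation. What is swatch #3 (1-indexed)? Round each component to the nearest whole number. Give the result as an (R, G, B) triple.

(181, 176, 58)

With 6 swatches and endpoints inclusive, swatch 3 sits at t = (3 − 1)/(6 − 1) = 2/5 ≈ 0.4.
#83dc20 → (131, 220, 32); #ff6f61 → (255, 111, 97).
R = 131 + 0.4 × (255 − 131) = 180.6 → 181
G = 220 + 0.4 × (111 − 220) = 176.4 → 176
B = 32 + 0.4 × (97 − 32) = 58 → 58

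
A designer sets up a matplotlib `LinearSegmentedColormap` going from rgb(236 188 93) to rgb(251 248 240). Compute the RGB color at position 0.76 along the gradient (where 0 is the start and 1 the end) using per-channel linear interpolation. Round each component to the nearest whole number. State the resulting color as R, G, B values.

R = 236 + 0.76 × (251 − 236) = 236 + 0.76 × 15 = 247.4 → 247
G = 188 + 0.76 × (248 − 188) = 188 + 0.76 × 60 = 233.6 → 234
B = 93 + 0.76 × (240 − 93) = 93 + 0.76 × 147 = 204.72 → 205

(247, 234, 205)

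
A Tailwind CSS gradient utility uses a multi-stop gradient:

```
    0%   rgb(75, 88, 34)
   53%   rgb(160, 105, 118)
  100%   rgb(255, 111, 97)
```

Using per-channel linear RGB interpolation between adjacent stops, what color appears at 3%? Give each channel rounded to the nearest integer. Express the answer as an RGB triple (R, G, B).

3% lies between the 0% and 53% stops, so the local fraction is t = (3 − 0)/(53 − 0) = 3/53 ≈ 0.0566.
R = 75 + 0.0566 × (160 − 75) = 79.811 → 80
G = 88 + 0.0566 × (105 − 88) = 88.962 → 89
B = 34 + 0.0566 × (118 − 34) = 38.754 → 39

(80, 89, 39)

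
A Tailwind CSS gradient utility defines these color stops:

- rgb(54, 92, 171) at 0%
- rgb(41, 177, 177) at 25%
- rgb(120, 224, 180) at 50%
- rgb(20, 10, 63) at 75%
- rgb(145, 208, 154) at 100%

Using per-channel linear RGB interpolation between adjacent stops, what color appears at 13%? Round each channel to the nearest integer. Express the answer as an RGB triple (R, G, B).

13% lies between the 0% and 25% stops, so the local fraction is t = (13 − 0)/(25 − 0) = 13/25 ≈ 0.52.
R = 54 + 0.52 × (41 − 54) = 47.24 → 47
G = 92 + 0.52 × (177 − 92) = 136.2 → 136
B = 171 + 0.52 × (177 − 171) = 174.12 → 174

(47, 136, 174)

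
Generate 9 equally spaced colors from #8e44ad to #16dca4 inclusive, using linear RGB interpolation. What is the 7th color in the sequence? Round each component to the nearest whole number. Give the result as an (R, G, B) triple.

(52, 182, 166)

With 9 swatches and endpoints inclusive, swatch 7 sits at t = (7 − 1)/(9 − 1) = 6/8 ≈ 0.75.
#8e44ad → (142, 68, 173); #16dca4 → (22, 220, 164).
R = 142 + 0.75 × (22 − 142) = 52 → 52
G = 68 + 0.75 × (220 − 68) = 182 → 182
B = 173 + 0.75 × (164 − 173) = 166.25 → 166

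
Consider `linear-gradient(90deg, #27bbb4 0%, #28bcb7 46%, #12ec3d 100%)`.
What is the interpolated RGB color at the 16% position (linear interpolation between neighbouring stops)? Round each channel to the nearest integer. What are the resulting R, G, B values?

16% lies between the 0% and 46% stops, so the local fraction is t = (16 − 0)/(46 − 0) = 16/46 ≈ 0.3478.
#27bbb4 → (39, 187, 180); #28bcb7 → (40, 188, 183).
R = 39 + 0.3478 × (40 − 39) = 39.348 → 39
G = 187 + 0.3478 × (188 − 187) = 187.348 → 187
B = 180 + 0.3478 × (183 − 180) = 181.043 → 181

(39, 187, 181)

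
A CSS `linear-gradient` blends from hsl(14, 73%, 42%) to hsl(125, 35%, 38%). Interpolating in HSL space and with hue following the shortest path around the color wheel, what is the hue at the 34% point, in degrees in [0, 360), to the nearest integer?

Hue arc: Δh = 125 − 14 = 111° (|Δh| ≤ 180, already the shorter path).
H = 14 + 0.34 × (111) = 51.74 → 52°

52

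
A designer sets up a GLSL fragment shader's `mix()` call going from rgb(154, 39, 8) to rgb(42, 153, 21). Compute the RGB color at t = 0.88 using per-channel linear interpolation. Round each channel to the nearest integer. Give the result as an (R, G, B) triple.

R = 154 + 0.88 × (42 − 154) = 154 + 0.88 × -112 = 55.44 → 55
G = 39 + 0.88 × (153 − 39) = 39 + 0.88 × 114 = 139.32 → 139
B = 8 + 0.88 × (21 − 8) = 8 + 0.88 × 13 = 19.44 → 19

(55, 139, 19)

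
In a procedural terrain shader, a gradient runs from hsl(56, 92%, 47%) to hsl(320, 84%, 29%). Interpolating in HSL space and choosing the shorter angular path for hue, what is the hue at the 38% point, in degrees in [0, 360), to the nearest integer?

Hue: 320 − 56 = 264°, but |264| > 180 so the shorter arc goes the other way: Δh = 264 − 360 = -96°.
H = 56 + 0.38 × (-96) = 19.52 → 20°

20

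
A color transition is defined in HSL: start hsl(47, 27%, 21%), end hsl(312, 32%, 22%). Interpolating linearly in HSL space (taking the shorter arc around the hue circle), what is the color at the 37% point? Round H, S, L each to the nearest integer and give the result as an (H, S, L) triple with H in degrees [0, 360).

(12, 29, 21)

Hue: 312 − 47 = 265°, but |265| > 180 so the shorter arc goes the other way: Δh = 265 − 360 = -95°.
H = 47 + 0.37 × (-95) = 11.85 → 12°
S = 27 + 0.37 × (32 − 27) = 28.85 → 29%
L = 21 + 0.37 × (22 − 21) = 21.37 → 21%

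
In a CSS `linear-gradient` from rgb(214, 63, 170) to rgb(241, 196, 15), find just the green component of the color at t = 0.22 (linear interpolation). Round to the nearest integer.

92

G = 63 + 0.22 × (196 − 63) = 92.26 → 92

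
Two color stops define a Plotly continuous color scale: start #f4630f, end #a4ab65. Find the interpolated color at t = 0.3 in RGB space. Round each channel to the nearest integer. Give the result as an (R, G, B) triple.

#f4630f → (244, 99, 15); #a4ab65 → (164, 171, 101).
R = 244 + 0.3 × (164 − 244) = 244 + 0.3 × -80 = 220 → 220
G = 99 + 0.3 × (171 − 99) = 99 + 0.3 × 72 = 120.6 → 121
B = 15 + 0.3 × (101 − 15) = 15 + 0.3 × 86 = 40.8 → 41

(220, 121, 41)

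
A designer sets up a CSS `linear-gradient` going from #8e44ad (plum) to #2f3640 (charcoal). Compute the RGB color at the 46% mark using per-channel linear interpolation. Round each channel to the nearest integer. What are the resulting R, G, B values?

(98, 62, 123)

#8e44ad → (142, 68, 173); #2f3640 → (47, 54, 64).
46% corresponds to t = 0.46.
R = 142 + 0.46 × (47 − 142) = 142 + 0.46 × -95 = 98.3 → 98
G = 68 + 0.46 × (54 − 68) = 68 + 0.46 × -14 = 61.56 → 62
B = 173 + 0.46 × (64 − 173) = 173 + 0.46 × -109 = 122.86 → 123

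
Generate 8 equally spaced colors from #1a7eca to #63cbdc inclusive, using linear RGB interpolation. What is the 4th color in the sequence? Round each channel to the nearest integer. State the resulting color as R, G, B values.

With 8 swatches and endpoints inclusive, swatch 4 sits at t = (4 − 1)/(8 − 1) = 3/7 ≈ 0.4286.
#1a7eca → (26, 126, 202); #63cbdc → (99, 203, 220).
R = 26 + 0.4286 × (99 − 26) = 57.288 → 57
G = 126 + 0.4286 × (203 − 126) = 159.002 → 159
B = 202 + 0.4286 × (220 − 202) = 209.715 → 210

(57, 159, 210)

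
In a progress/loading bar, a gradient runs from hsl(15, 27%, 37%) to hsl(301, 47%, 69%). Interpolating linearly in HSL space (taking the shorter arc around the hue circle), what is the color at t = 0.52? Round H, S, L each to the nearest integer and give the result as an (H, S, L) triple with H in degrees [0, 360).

Hue: 301 − 15 = 286°, but |286| > 180 so the shorter arc goes the other way: Δh = 286 − 360 = -74°.
H = 15 + 0.52 × (-74) = -23.48 → -23 → -23 mod 360 = 337°
S = 27 + 0.52 × (47 − 27) = 37.4 → 37%
L = 37 + 0.52 × (69 − 37) = 53.64 → 54%

(337, 37, 54)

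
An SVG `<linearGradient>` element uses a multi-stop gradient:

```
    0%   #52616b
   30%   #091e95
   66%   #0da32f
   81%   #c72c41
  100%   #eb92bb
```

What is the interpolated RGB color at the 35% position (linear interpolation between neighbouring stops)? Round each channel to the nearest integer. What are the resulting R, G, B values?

(10, 48, 135)

35% lies between the 30% and 66% stops, so the local fraction is t = (35 − 30)/(66 − 30) = 5/36 ≈ 0.1389.
#091e95 → (9, 30, 149); #0da32f → (13, 163, 47).
R = 9 + 0.1389 × (13 − 9) = 9.556 → 10
G = 30 + 0.1389 × (163 − 30) = 48.474 → 48
B = 149 + 0.1389 × (47 − 149) = 134.832 → 135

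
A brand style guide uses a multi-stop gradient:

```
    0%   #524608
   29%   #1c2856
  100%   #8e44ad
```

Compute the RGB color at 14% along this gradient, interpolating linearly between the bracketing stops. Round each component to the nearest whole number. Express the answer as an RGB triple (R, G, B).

(56, 56, 46)

14% lies between the 0% and 29% stops, so the local fraction is t = (14 − 0)/(29 − 0) = 14/29 ≈ 0.4828.
#524608 → (82, 70, 8); #1c2856 → (28, 40, 86).
R = 82 + 0.4828 × (28 − 82) = 55.929 → 56
G = 70 + 0.4828 × (40 − 70) = 55.516 → 56
B = 8 + 0.4828 × (86 − 8) = 45.658 → 46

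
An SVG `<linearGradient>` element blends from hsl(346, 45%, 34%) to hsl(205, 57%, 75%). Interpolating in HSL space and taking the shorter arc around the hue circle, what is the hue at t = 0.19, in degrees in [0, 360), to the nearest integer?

319

Hue arc: Δh = 205 − 346 = -141° (|Δh| ≤ 180, already the shorter path).
H = 346 + 0.19 × (-141) = 319.21 → 319°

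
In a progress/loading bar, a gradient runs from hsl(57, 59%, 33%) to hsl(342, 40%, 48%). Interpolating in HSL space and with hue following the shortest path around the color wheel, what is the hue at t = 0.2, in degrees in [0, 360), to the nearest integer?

Hue: 342 − 57 = 285°, but |285| > 180 so the shorter arc goes the other way: Δh = 285 − 360 = -75°.
H = 57 + 0.2 × (-75) = 42 → 42°

42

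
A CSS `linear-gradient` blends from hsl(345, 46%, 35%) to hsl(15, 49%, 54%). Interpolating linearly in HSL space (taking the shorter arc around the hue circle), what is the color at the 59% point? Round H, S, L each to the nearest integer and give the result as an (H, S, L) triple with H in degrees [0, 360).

(3, 48, 46)

Hue: 15 − 345 = -330°, but |-330| > 180 so the shorter arc goes the other way: Δh = -330 + 360 = 30°.
H = 345 + 0.59 × (30) = 362.7 → 363 → 363 mod 360 = 3°
S = 46 + 0.59 × (49 − 46) = 47.77 → 48%
L = 35 + 0.59 × (54 − 35) = 46.21 → 46%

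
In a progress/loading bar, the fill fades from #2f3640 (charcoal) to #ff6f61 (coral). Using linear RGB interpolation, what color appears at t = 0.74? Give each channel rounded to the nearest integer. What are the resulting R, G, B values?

(201, 96, 88)

#2f3640 → (47, 54, 64); #ff6f61 → (255, 111, 97).
R = 47 + 0.74 × (255 − 47) = 47 + 0.74 × 208 = 200.92 → 201
G = 54 + 0.74 × (111 − 54) = 54 + 0.74 × 57 = 96.18 → 96
B = 64 + 0.74 × (97 − 64) = 64 + 0.74 × 33 = 88.42 → 88
So the blended color is (201, 96, 88), about #c96058.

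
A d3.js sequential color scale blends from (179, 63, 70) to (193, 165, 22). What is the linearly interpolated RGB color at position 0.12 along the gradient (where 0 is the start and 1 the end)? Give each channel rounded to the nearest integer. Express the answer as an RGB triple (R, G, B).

(181, 75, 64)

R = 179 + 0.12 × (193 − 179) = 179 + 0.12 × 14 = 180.68 → 181
G = 63 + 0.12 × (165 − 63) = 63 + 0.12 × 102 = 75.24 → 75
B = 70 + 0.12 × (22 − 70) = 70 + 0.12 × -48 = 64.24 → 64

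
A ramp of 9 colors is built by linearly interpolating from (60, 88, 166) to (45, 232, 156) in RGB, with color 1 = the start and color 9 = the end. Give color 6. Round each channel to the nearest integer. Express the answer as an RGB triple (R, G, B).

(51, 178, 160)

With 9 swatches and endpoints inclusive, swatch 6 sits at t = (6 − 1)/(9 − 1) = 5/8 ≈ 0.625.
R = 60 + 0.625 × (45 − 60) = 50.625 → 51
G = 88 + 0.625 × (232 − 88) = 178 → 178
B = 166 + 0.625 × (156 − 166) = 159.75 → 160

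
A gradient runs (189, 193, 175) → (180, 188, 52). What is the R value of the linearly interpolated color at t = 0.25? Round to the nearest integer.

187

R = 189 + 0.25 × (180 − 189) = 186.75 → 187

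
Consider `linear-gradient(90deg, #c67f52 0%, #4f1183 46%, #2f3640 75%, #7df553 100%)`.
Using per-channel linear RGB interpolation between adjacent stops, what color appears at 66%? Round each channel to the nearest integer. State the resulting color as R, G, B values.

(57, 43, 85)

66% lies between the 46% and 75% stops, so the local fraction is t = (66 − 46)/(75 − 46) = 20/29 ≈ 0.6897.
#4f1183 → (79, 17, 131); #2f3640 → (47, 54, 64).
R = 79 + 0.6897 × (47 − 79) = 56.93 → 57
G = 17 + 0.6897 × (54 − 17) = 42.519 → 43
B = 131 + 0.6897 × (64 − 131) = 84.79 → 85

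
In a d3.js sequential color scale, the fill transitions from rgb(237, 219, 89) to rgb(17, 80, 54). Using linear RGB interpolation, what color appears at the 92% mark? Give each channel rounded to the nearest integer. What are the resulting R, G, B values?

(35, 91, 57)

92% corresponds to t = 0.92.
R = 237 + 0.92 × (17 − 237) = 237 + 0.92 × -220 = 34.6 → 35
G = 219 + 0.92 × (80 − 219) = 219 + 0.92 × -139 = 91.12 → 91
B = 89 + 0.92 × (54 − 89) = 89 + 0.92 × -35 = 56.8 → 57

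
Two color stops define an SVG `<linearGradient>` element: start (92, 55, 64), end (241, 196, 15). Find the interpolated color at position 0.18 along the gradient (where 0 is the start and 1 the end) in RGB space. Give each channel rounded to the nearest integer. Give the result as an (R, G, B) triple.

R = 92 + 0.18 × (241 − 92) = 92 + 0.18 × 149 = 118.82 → 119
G = 55 + 0.18 × (196 − 55) = 55 + 0.18 × 141 = 80.38 → 80
B = 64 + 0.18 × (15 − 64) = 64 + 0.18 × -49 = 55.18 → 55
So the blended color is (119, 80, 55), about #775037.

(119, 80, 55)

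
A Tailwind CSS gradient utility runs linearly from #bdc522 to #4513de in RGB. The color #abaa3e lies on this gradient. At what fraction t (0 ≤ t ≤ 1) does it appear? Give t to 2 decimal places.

0.15

Invert the lerp on the B channel (largest span, 188): t = (62 − 34) / (222 − 34) = 28/188 = 0.14894.
Check on R: (171 − 189)/(69 − 189) = 0.15 ✓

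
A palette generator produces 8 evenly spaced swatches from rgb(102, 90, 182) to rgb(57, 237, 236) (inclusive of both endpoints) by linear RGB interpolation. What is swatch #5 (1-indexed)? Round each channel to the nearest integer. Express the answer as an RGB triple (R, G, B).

(76, 174, 213)

With 8 swatches and endpoints inclusive, swatch 5 sits at t = (5 − 1)/(8 − 1) = 4/7 ≈ 0.5714.
R = 102 + 0.5714 × (57 − 102) = 76.287 → 76
G = 90 + 0.5714 × (237 − 90) = 173.996 → 174
B = 182 + 0.5714 × (236 − 182) = 212.856 → 213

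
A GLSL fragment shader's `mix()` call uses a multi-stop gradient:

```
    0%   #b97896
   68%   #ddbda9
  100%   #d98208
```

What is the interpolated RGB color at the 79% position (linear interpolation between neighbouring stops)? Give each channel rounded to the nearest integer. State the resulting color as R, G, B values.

(220, 169, 114)

79% lies between the 68% and 100% stops, so the local fraction is t = (79 − 68)/(100 − 68) = 11/32 ≈ 0.3438.
#ddbda9 → (221, 189, 169); #d98208 → (217, 130, 8).
R = 221 + 0.3438 × (217 − 221) = 219.625 → 220
G = 189 + 0.3438 × (130 − 189) = 168.716 → 169
B = 169 + 0.3438 × (8 − 169) = 113.648 → 114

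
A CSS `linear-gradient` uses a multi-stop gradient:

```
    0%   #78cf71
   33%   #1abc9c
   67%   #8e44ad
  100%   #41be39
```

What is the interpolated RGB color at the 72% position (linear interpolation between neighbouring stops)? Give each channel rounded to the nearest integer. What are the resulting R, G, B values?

72% lies between the 67% and 100% stops, so the local fraction is t = (72 − 67)/(100 − 67) = 5/33 ≈ 0.1515.
#8e44ad → (142, 68, 173); #41be39 → (65, 190, 57).
R = 142 + 0.1515 × (65 − 142) = 130.334 → 130
G = 68 + 0.1515 × (190 − 68) = 86.483 → 86
B = 173 + 0.1515 × (57 − 173) = 155.426 → 155

(130, 86, 155)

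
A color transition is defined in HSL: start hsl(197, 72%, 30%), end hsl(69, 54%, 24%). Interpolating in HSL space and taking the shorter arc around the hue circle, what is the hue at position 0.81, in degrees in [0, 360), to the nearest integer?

Hue arc: Δh = 69 − 197 = -128° (|Δh| ≤ 180, already the shorter path).
H = 197 + 0.81 × (-128) = 93.32 → 93°

93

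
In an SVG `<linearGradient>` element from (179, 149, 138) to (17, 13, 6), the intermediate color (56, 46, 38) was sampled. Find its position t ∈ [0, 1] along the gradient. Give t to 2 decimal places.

Invert the lerp on the R channel (largest span, 162): t = (56 − 179) / (17 − 179) = -123/-162 = 0.75926.
Check on G: (46 − 149)/(13 − 149) = 0.7574 ✓

0.76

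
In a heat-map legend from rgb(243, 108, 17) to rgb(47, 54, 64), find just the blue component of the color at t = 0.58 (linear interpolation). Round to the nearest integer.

44

B = 17 + 0.58 × (64 − 17) = 44.26 → 44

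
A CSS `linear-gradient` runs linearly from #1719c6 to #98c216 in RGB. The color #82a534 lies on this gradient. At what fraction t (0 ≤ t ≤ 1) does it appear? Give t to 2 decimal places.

Invert the lerp on the B channel (largest span, 176): t = (52 − 198) / (22 − 198) = -146/-176 = 0.82955.
Check on R: (130 − 23)/(152 − 23) = 0.8295 ✓

0.83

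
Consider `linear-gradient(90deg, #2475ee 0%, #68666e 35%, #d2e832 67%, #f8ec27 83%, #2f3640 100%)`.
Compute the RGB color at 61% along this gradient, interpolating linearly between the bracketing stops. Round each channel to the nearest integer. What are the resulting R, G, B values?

61% lies between the 35% and 67% stops, so the local fraction is t = (61 − 35)/(67 − 35) = 26/32 ≈ 0.8125.
#68666e → (104, 102, 110); #d2e832 → (210, 232, 50).
R = 104 + 0.8125 × (210 − 104) = 190.125 → 190
G = 102 + 0.8125 × (232 − 102) = 207.625 → 208
B = 110 + 0.8125 × (50 − 110) = 61.25 → 61

(190, 208, 61)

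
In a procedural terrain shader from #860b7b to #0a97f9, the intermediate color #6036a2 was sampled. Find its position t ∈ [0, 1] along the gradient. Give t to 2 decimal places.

Invert the lerp on the G channel (largest span, 140): t = (54 − 11) / (151 − 11) = 43/140 = 0.30714.
Check on R: (96 − 134)/(10 − 134) = 0.3065 ✓

0.31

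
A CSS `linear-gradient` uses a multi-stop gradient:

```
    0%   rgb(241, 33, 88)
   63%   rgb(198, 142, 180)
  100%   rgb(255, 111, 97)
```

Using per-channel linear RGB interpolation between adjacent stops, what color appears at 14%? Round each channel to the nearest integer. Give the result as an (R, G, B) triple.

(231, 57, 108)

14% lies between the 0% and 63% stops, so the local fraction is t = (14 − 0)/(63 − 0) = 14/63 ≈ 0.2222.
R = 241 + 0.2222 × (198 − 241) = 231.445 → 231
G = 33 + 0.2222 × (142 − 33) = 57.22 → 57
B = 88 + 0.2222 × (180 − 88) = 108.442 → 108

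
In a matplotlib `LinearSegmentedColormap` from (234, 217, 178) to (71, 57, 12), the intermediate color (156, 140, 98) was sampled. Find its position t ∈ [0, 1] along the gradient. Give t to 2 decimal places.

0.48

Invert the lerp on the B channel (largest span, 166): t = (98 − 178) / (12 − 178) = -80/-166 = 0.48193.
Check on R: (156 − 234)/(71 − 234) = 0.4785 ✓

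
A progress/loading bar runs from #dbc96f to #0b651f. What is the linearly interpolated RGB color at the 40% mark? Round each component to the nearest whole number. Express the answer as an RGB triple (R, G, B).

(136, 161, 79)

#dbc96f → (219, 201, 111); #0b651f → (11, 101, 31).
40% corresponds to t = 0.4.
R = 219 + 0.4 × (11 − 219) = 219 + 0.4 × -208 = 135.8 → 136
G = 201 + 0.4 × (101 − 201) = 201 + 0.4 × -100 = 161 → 161
B = 111 + 0.4 × (31 − 111) = 111 + 0.4 × -80 = 79 → 79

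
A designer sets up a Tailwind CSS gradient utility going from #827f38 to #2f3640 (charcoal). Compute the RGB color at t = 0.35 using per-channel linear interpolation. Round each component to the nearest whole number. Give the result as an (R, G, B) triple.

(101, 101, 59)

#827f38 → (130, 127, 56); #2f3640 → (47, 54, 64).
R = 130 + 0.35 × (47 − 130) = 130 + 0.35 × -83 = 100.95 → 101
G = 127 + 0.35 × (54 − 127) = 127 + 0.35 × -73 = 101.45 → 101
B = 56 + 0.35 × (64 − 56) = 56 + 0.35 × 8 = 58.8 → 59
So the blended color is (101, 101, 59), about #65653b.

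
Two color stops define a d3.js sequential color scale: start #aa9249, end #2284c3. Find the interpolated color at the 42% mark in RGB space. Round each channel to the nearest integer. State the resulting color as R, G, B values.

#aa9249 → (170, 146, 73); #2284c3 → (34, 132, 195).
42% corresponds to t = 0.42.
R = 170 + 0.42 × (34 − 170) = 170 + 0.42 × -136 = 112.88 → 113
G = 146 + 0.42 × (132 − 146) = 146 + 0.42 × -14 = 140.12 → 140
B = 73 + 0.42 × (195 − 73) = 73 + 0.42 × 122 = 124.24 → 124
So the blended color is (113, 140, 124), about #718c7c.

(113, 140, 124)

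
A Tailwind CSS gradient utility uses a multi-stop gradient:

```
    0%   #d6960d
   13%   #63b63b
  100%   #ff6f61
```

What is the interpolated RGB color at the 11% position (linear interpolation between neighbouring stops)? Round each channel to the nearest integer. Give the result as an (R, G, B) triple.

(117, 177, 52)

11% lies between the 0% and 13% stops, so the local fraction is t = (11 − 0)/(13 − 0) = 11/13 ≈ 0.8462.
#d6960d → (214, 150, 13); #63b63b → (99, 182, 59).
R = 214 + 0.8462 × (99 − 214) = 116.687 → 117
G = 150 + 0.8462 × (182 − 150) = 177.078 → 177
B = 13 + 0.8462 × (59 − 13) = 51.925 → 52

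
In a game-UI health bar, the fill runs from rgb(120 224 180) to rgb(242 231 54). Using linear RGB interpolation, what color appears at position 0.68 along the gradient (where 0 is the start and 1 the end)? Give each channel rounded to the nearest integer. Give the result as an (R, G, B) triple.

R = 120 + 0.68 × (242 − 120) = 120 + 0.68 × 122 = 202.96 → 203
G = 224 + 0.68 × (231 − 224) = 224 + 0.68 × 7 = 228.76 → 229
B = 180 + 0.68 × (54 − 180) = 180 + 0.68 × -126 = 94.32 → 94
So the blended color is (203, 229, 94), about #cbe55e.

(203, 229, 94)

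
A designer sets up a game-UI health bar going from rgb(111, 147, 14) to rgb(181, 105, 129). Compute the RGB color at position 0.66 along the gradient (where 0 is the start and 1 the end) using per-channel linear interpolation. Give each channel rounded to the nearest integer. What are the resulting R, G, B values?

(157, 119, 90)

R = 111 + 0.66 × (181 − 111) = 111 + 0.66 × 70 = 157.2 → 157
G = 147 + 0.66 × (105 − 147) = 147 + 0.66 × -42 = 119.28 → 119
B = 14 + 0.66 × (129 − 14) = 14 + 0.66 × 115 = 89.9 → 90
So the blended color is (157, 119, 90), about #9d775a.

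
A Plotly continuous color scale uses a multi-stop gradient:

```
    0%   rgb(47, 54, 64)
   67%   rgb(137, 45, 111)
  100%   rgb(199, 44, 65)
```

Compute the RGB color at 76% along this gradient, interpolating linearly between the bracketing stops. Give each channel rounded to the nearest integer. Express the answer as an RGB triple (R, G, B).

76% lies between the 67% and 100% stops, so the local fraction is t = (76 − 67)/(100 − 67) = 9/33 ≈ 0.2727.
R = 137 + 0.2727 × (199 − 137) = 153.907 → 154
G = 45 + 0.2727 × (44 − 45) = 44.727 → 45
B = 111 + 0.2727 × (65 − 111) = 98.456 → 98

(154, 45, 98)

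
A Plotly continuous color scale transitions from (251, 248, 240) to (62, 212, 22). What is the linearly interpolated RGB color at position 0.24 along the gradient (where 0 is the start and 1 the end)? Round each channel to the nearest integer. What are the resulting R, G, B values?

R = 251 + 0.24 × (62 − 251) = 251 + 0.24 × -189 = 205.64 → 206
G = 248 + 0.24 × (212 − 248) = 248 + 0.24 × -36 = 239.36 → 239
B = 240 + 0.24 × (22 − 240) = 240 + 0.24 × -218 = 187.68 → 188
So the blended color is (206, 239, 188), about #ceefbc.

(206, 239, 188)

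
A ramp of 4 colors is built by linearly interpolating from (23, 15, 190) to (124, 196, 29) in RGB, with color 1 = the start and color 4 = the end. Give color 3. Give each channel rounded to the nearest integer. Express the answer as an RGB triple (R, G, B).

With 4 swatches and endpoints inclusive, swatch 3 sits at t = (3 − 1)/(4 − 1) = 2/3 ≈ 0.6667.
R = 23 + 0.6667 × (124 − 23) = 90.337 → 90
G = 15 + 0.6667 × (196 − 15) = 135.673 → 136
B = 190 + 0.6667 × (29 − 190) = 82.661 → 83

(90, 136, 83)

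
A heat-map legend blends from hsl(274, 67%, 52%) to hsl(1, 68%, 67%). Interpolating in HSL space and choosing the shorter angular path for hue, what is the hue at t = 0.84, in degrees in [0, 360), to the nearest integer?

Hue: 1 − 274 = -273°, but |-273| > 180 so the shorter arc goes the other way: Δh = -273 + 360 = 87°.
H = 274 + 0.84 × (87) = 347.08 → 347°

347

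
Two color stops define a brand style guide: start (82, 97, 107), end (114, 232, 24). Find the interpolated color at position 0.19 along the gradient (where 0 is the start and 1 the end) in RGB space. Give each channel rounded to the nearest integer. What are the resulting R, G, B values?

R = 82 + 0.19 × (114 − 82) = 82 + 0.19 × 32 = 88.08 → 88
G = 97 + 0.19 × (232 − 97) = 97 + 0.19 × 135 = 122.65 → 123
B = 107 + 0.19 × (24 − 107) = 107 + 0.19 × -83 = 91.23 → 91

(88, 123, 91)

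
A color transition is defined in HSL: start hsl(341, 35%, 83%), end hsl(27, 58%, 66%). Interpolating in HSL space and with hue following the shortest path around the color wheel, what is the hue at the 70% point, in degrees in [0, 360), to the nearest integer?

13

Hue: 27 − 341 = -314°, but |-314| > 180 so the shorter arc goes the other way: Δh = -314 + 360 = 46°.
H = 341 + 0.7 × (46) = 373.2 → 373 → 373 mod 360 = 13°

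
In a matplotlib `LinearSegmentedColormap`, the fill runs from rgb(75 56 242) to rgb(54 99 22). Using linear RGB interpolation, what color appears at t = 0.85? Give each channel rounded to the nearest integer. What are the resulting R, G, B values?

(57, 93, 55)

R = 75 + 0.85 × (54 − 75) = 75 + 0.85 × -21 = 57.15 → 57
G = 56 + 0.85 × (99 − 56) = 56 + 0.85 × 43 = 92.55 → 93
B = 242 + 0.85 × (22 − 242) = 242 + 0.85 × -220 = 55 → 55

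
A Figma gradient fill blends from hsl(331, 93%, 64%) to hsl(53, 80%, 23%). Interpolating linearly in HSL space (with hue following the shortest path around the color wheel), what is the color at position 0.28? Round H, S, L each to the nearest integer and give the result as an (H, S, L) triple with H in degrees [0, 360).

(354, 89, 53)

Hue: 53 − 331 = -278°, but |-278| > 180 so the shorter arc goes the other way: Δh = -278 + 360 = 82°.
H = 331 + 0.28 × (82) = 353.96 → 354°
S = 93 + 0.28 × (80 − 93) = 89.36 → 89%
L = 64 + 0.28 × (23 − 64) = 52.52 → 53%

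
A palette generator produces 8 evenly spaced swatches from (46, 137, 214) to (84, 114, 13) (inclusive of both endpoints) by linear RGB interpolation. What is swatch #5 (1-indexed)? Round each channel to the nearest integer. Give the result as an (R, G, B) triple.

(68, 124, 99)

With 8 swatches and endpoints inclusive, swatch 5 sits at t = (5 − 1)/(8 − 1) = 4/7 ≈ 0.5714.
R = 46 + 0.5714 × (84 − 46) = 67.713 → 68
G = 137 + 0.5714 × (114 − 137) = 123.858 → 124
B = 214 + 0.5714 × (13 − 214) = 99.149 → 99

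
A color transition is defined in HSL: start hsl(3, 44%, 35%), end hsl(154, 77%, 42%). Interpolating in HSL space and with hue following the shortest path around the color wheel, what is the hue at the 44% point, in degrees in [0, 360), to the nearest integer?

69

Hue arc: Δh = 154 − 3 = 151° (|Δh| ≤ 180, already the shorter path).
H = 3 + 0.44 × (151) = 69.44 → 69°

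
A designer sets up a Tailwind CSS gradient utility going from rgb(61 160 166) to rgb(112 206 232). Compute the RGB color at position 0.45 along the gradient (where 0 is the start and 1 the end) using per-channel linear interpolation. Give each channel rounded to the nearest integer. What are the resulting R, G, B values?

(84, 181, 196)

R = 61 + 0.45 × (112 − 61) = 61 + 0.45 × 51 = 83.95 → 84
G = 160 + 0.45 × (206 − 160) = 160 + 0.45 × 46 = 180.7 → 181
B = 166 + 0.45 × (232 − 166) = 166 + 0.45 × 66 = 195.7 → 196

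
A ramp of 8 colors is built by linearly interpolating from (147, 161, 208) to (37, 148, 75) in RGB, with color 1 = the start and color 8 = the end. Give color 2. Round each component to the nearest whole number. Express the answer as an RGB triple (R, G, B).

(131, 159, 189)

With 8 swatches and endpoints inclusive, swatch 2 sits at t = (2 − 1)/(8 − 1) = 1/7 ≈ 0.1429.
R = 147 + 0.1429 × (37 − 147) = 131.281 → 131
G = 161 + 0.1429 × (148 − 161) = 159.142 → 159
B = 208 + 0.1429 × (75 − 208) = 188.994 → 189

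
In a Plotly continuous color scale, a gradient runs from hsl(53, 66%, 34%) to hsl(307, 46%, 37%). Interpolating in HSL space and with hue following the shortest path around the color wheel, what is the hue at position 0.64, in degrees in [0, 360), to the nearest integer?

345

Hue: 307 − 53 = 254°, but |254| > 180 so the shorter arc goes the other way: Δh = 254 − 360 = -106°.
H = 53 + 0.64 × (-106) = -14.84 → -15 → -15 mod 360 = 345°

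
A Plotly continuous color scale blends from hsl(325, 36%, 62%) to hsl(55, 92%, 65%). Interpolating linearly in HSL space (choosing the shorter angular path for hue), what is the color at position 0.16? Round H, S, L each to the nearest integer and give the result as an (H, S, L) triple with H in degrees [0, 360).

(339, 45, 62)

Hue: 55 − 325 = -270°, but |-270| > 180 so the shorter arc goes the other way: Δh = -270 + 360 = 90°.
H = 325 + 0.16 × (90) = 339.4 → 339°
S = 36 + 0.16 × (92 − 36) = 44.96 → 45%
L = 62 + 0.16 × (65 − 62) = 62.48 → 62%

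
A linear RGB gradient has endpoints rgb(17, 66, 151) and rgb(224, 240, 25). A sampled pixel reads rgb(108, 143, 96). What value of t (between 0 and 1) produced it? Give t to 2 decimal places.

Invert the lerp on the R channel (largest span, 207): t = (108 − 17) / (224 − 17) = 91/207 = 0.43961.
Check on G: (143 − 66)/(240 − 66) = 0.4425 ✓

0.44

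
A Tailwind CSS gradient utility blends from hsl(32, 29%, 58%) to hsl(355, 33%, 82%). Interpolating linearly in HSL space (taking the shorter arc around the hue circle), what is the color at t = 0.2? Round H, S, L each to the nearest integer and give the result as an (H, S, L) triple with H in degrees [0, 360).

(25, 30, 63)

Hue: 355 − 32 = 323°, but |323| > 180 so the shorter arc goes the other way: Δh = 323 − 360 = -37°.
H = 32 + 0.2 × (-37) = 24.6 → 25°
S = 29 + 0.2 × (33 − 29) = 29.8 → 30%
L = 58 + 0.2 × (82 − 58) = 62.8 → 63%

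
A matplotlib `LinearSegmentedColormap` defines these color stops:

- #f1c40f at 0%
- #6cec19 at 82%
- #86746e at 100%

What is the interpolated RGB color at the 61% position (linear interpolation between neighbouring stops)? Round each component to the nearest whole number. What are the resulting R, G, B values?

(142, 226, 22)

61% lies between the 0% and 82% stops, so the local fraction is t = (61 − 0)/(82 − 0) = 61/82 ≈ 0.7439.
#f1c40f → (241, 196, 15); #6cec19 → (108, 236, 25).
R = 241 + 0.7439 × (108 − 241) = 142.061 → 142
G = 196 + 0.7439 × (236 − 196) = 225.756 → 226
B = 15 + 0.7439 × (25 − 15) = 22.439 → 22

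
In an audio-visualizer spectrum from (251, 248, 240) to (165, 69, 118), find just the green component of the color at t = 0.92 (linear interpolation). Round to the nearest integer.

83

G = 248 + 0.92 × (69 − 248) = 83.32 → 83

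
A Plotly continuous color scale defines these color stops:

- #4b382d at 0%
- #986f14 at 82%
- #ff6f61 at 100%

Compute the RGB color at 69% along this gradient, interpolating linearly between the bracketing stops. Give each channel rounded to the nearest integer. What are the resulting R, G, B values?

(140, 102, 24)

69% lies between the 0% and 82% stops, so the local fraction is t = (69 − 0)/(82 − 0) = 69/82 ≈ 0.8415.
#4b382d → (75, 56, 45); #986f14 → (152, 111, 20).
R = 75 + 0.8415 × (152 − 75) = 139.796 → 140
G = 56 + 0.8415 × (111 − 56) = 102.282 → 102
B = 45 + 0.8415 × (20 − 45) = 23.962 → 24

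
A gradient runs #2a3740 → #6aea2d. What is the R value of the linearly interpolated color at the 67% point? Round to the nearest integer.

85

R₁ = 42 (from #2a3740), R₂ = 106 (from #6aea2d).
R = 42 + 0.67 × (106 − 42) = 84.88 → 85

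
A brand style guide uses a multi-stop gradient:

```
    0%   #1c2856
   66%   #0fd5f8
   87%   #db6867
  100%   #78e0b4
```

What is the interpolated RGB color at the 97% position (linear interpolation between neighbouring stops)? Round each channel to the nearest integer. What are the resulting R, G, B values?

(143, 196, 162)

97% lies between the 87% and 100% stops, so the local fraction is t = (97 − 87)/(100 − 87) = 10/13 ≈ 0.7692.
#db6867 → (219, 104, 103); #78e0b4 → (120, 224, 180).
R = 219 + 0.7692 × (120 − 219) = 142.849 → 143
G = 104 + 0.7692 × (224 − 104) = 196.304 → 196
B = 103 + 0.7692 × (180 − 103) = 162.228 → 162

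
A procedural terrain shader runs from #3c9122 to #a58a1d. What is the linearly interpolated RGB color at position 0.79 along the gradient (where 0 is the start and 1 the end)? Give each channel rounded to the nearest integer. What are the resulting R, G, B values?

#3c9122 → (60, 145, 34); #a58a1d → (165, 138, 29).
R = 60 + 0.79 × (165 − 60) = 60 + 0.79 × 105 = 142.95 → 143
G = 145 + 0.79 × (138 − 145) = 145 + 0.79 × -7 = 139.47 → 139
B = 34 + 0.79 × (29 − 34) = 34 + 0.79 × -5 = 30.05 → 30

(143, 139, 30)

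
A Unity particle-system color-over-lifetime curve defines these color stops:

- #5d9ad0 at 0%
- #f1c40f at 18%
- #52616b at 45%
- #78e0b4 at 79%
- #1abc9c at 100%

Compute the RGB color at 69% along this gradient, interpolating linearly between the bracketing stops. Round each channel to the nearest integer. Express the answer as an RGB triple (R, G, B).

(109, 187, 159)

69% lies between the 45% and 79% stops, so the local fraction is t = (69 − 45)/(79 − 45) = 24/34 ≈ 0.7059.
#52616b → (82, 97, 107); #78e0b4 → (120, 224, 180).
R = 82 + 0.7059 × (120 − 82) = 108.824 → 109
G = 97 + 0.7059 × (224 − 97) = 186.649 → 187
B = 107 + 0.7059 × (180 − 107) = 158.531 → 159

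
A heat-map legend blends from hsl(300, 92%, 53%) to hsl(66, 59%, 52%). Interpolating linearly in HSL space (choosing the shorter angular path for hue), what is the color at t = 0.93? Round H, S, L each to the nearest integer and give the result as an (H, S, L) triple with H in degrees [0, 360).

(57, 61, 52)

Hue: 66 − 300 = -234°, but |-234| > 180 so the shorter arc goes the other way: Δh = -234 + 360 = 126°.
H = 300 + 0.93 × (126) = 417.18 → 417 → 417 mod 360 = 57°
S = 92 + 0.93 × (59 − 92) = 61.31 → 61%
L = 53 + 0.93 × (52 − 53) = 52.07 → 52%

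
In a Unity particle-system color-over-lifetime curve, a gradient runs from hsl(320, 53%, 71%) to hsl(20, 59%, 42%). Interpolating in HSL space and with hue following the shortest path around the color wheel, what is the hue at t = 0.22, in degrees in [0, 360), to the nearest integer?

Hue: 20 − 320 = -300°, but |-300| > 180 so the shorter arc goes the other way: Δh = -300 + 360 = 60°.
H = 320 + 0.22 × (60) = 333.2 → 333°

333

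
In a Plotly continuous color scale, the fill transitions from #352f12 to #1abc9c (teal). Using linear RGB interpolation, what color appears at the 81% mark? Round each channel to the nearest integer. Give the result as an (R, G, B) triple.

(31, 161, 130)

#352f12 → (53, 47, 18); #1abc9c → (26, 188, 156).
81% corresponds to t = 0.81.
R = 53 + 0.81 × (26 − 53) = 53 + 0.81 × -27 = 31.13 → 31
G = 47 + 0.81 × (188 − 47) = 47 + 0.81 × 141 = 161.21 → 161
B = 18 + 0.81 × (156 − 18) = 18 + 0.81 × 138 = 129.78 → 130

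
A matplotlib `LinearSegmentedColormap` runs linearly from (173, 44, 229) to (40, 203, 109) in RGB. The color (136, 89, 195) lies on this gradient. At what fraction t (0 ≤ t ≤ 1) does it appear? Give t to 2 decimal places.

0.28

Invert the lerp on the G channel (largest span, 159): t = (89 − 44) / (203 − 44) = 45/159 = 0.28302.
Check on R: (136 − 173)/(40 − 173) = 0.2782 ✓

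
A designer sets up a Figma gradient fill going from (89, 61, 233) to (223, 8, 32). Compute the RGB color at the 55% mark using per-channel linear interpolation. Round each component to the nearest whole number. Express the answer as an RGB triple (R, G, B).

(163, 32, 122)

55% corresponds to t = 0.55.
R = 89 + 0.55 × (223 − 89) = 89 + 0.55 × 134 = 162.7 → 163
G = 61 + 0.55 × (8 − 61) = 61 + 0.55 × -53 = 31.85 → 32
B = 233 + 0.55 × (32 − 233) = 233 + 0.55 × -201 = 122.45 → 122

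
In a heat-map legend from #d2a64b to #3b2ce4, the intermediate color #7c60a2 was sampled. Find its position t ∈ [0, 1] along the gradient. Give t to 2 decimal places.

Invert the lerp on the B channel (largest span, 153): t = (162 − 75) / (228 − 75) = 87/153 = 0.56863.
Check on R: (124 − 210)/(59 − 210) = 0.5695 ✓

0.57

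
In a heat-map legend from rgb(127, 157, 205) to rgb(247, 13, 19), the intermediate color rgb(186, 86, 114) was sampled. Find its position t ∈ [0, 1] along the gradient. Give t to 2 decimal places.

0.49

Invert the lerp on the B channel (largest span, 186): t = (114 − 205) / (19 − 205) = -91/-186 = 0.48925.
Check on R: (186 − 127)/(247 − 127) = 0.4917 ✓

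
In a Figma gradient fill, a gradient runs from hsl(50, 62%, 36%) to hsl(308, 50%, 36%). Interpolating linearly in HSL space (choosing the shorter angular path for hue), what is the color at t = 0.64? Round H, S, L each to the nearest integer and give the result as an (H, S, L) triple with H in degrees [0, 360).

(345, 54, 36)

Hue: 308 − 50 = 258°, but |258| > 180 so the shorter arc goes the other way: Δh = 258 − 360 = -102°.
H = 50 + 0.64 × (-102) = -15.28 → -15 → -15 mod 360 = 345°
S = 62 + 0.64 × (50 − 62) = 54.32 → 54%
L = 36 + 0.64 × (36 − 36) = 36 → 36%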